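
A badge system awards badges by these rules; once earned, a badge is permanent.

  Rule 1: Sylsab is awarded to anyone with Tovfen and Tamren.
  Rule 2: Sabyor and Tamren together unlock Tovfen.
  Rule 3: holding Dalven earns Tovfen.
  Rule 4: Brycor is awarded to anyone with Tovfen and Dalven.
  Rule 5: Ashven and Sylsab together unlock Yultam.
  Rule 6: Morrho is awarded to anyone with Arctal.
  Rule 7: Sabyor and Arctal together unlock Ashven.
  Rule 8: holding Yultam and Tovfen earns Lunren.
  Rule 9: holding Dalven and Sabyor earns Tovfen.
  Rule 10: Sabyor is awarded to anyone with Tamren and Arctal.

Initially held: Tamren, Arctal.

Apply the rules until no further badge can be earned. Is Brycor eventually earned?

No

Brycor would need Tovfen and Dalven (Rule 4), but Dalven is never earned.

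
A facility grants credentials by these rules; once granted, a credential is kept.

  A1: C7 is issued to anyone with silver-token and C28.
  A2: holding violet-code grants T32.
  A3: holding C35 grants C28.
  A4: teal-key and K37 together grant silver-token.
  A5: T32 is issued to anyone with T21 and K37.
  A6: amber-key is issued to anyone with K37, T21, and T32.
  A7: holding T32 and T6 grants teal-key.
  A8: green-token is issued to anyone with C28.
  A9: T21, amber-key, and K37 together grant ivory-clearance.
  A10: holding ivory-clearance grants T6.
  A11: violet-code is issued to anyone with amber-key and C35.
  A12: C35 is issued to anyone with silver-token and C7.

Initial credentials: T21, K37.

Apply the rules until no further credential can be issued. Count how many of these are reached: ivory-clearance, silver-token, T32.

3

Holding T21 and K37 grants T32 (A5).
Holding K37, T21, and T32 grants amber-key (A6).
Holding T21, amber-key, and K37 grants ivory-clearance (A9).
Holding ivory-clearance grants T6 (A10).
Holding T32 and T6 grants teal-key (A7).
Holding teal-key and K37 grants silver-token (A4).
ivory-clearance: reached.
silver-token: reached.
T32: reached.
All 3 are reached.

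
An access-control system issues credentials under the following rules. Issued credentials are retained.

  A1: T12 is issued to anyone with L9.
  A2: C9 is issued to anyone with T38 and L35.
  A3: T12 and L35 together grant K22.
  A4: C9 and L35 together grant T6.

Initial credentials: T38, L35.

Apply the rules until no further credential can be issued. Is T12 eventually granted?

No

T12 would need L9 (A1), but L9 is never granted.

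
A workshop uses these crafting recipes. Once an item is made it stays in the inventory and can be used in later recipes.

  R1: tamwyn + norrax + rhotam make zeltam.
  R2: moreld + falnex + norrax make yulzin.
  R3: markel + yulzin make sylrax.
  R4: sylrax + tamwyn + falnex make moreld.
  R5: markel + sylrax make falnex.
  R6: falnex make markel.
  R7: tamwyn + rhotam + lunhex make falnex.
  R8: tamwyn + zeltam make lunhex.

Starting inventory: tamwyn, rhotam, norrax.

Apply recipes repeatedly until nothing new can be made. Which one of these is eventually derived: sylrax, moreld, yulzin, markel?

markel

Using R1, tamwyn, norrax, and rhotam make zeltam.
tamwyn + zeltam → lunhex (R8).
tamwyn + rhotam + lunhex → falnex (R7).
Using R6, falnex makes markel.
moreld would need sylrax, tamwyn, and falnex (R4), but sylrax is never obtained. sylrax would need markel and yulzin (R3), but yulzin is never obtained. yulzin would need moreld, falnex, and norrax (R2), but moreld is never obtained.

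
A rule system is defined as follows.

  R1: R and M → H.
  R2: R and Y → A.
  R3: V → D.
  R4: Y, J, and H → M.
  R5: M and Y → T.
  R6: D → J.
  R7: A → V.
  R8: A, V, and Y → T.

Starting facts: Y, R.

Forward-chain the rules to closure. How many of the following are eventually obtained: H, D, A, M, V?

R and Y hold, so A follows (R2).
A holds, so V follows (R7).
V holds, so D follows (R3).
H would need R and M (R1), but M is never established.
D: reached.
A: reached.
M would need Y, J, and H (R4), but H is never established.
V: reached.
Reached: D, A, and V — 3 of the 5.

3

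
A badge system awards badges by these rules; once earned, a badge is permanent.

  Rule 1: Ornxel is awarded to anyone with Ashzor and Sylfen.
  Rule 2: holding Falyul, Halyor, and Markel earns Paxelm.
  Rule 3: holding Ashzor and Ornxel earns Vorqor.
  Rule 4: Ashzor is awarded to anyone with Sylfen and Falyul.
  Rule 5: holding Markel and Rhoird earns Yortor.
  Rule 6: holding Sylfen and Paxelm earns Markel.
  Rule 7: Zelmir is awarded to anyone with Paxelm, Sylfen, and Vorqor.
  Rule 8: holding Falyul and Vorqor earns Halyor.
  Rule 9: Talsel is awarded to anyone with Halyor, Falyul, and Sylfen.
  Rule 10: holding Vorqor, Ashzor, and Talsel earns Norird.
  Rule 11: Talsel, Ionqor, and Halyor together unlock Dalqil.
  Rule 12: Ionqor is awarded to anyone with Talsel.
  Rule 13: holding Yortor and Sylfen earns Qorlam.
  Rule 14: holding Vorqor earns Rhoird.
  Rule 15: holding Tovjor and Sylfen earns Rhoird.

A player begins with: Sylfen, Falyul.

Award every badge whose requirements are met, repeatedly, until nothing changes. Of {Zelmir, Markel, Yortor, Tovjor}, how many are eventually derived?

Zelmir would need Paxelm, Sylfen, and Vorqor (Rule 7), but Paxelm is never earned.
Markel would need Sylfen and Paxelm (Rule 6), but Paxelm is never earned.
Yortor would need Markel and Rhoird (Rule 5), but Markel is never earned.
No rule produces Tovjor, and it is not given.
None of the 4 are reached.

0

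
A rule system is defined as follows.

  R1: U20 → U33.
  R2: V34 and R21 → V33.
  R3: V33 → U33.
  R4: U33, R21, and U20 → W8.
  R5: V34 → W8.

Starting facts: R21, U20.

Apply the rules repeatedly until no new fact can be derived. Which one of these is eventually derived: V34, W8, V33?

W8

U20 holds, so U33 follows (R1).
U33, R21, and U20 hold, so W8 follows (R4).
V33 would need V34 and R21 (R2), but V34 is never established. No rule produces V34, and it is not given.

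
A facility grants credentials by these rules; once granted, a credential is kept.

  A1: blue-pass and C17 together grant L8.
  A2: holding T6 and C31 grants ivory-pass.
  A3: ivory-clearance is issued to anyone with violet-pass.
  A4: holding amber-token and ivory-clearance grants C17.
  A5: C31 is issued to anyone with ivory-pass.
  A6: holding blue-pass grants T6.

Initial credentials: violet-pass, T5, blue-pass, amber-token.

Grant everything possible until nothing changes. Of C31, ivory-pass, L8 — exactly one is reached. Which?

L8

Holding violet-pass grants ivory-clearance (A3).
Holding amber-token and ivory-clearance grants C17 (A4).
Holding blue-pass and C17 grants L8 (A1).
C31 would need ivory-pass (A5), but ivory-pass is never granted. ivory-pass would need T6 and C31 (A2), but C31 is never granted.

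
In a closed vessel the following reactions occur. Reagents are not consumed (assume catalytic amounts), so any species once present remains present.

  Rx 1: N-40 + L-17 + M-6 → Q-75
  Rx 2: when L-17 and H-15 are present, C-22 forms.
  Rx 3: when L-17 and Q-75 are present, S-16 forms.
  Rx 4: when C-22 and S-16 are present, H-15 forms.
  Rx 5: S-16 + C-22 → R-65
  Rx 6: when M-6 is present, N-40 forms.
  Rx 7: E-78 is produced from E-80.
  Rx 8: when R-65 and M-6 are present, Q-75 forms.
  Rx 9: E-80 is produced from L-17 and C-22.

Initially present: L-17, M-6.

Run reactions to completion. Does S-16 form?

Yes

M-6 present → N-40 forms (Rx 6).
N-40, L-17, and M-6 present → Q-75 forms (Rx 1).
L-17 and Q-75 present → S-16 forms (Rx 3).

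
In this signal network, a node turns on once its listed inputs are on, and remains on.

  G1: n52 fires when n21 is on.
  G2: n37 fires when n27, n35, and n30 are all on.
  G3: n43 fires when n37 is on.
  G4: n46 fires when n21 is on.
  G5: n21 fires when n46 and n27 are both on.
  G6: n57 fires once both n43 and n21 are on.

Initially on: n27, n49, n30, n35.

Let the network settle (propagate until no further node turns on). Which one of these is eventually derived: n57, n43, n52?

G2: n27, n35, and n30 on → n37 on.
G3: n37 on → n43 on.
n52 would need n21 (G1), but n21 never turns on. n57 would need n43 and n21 (G6), but n21 never turns on.

n43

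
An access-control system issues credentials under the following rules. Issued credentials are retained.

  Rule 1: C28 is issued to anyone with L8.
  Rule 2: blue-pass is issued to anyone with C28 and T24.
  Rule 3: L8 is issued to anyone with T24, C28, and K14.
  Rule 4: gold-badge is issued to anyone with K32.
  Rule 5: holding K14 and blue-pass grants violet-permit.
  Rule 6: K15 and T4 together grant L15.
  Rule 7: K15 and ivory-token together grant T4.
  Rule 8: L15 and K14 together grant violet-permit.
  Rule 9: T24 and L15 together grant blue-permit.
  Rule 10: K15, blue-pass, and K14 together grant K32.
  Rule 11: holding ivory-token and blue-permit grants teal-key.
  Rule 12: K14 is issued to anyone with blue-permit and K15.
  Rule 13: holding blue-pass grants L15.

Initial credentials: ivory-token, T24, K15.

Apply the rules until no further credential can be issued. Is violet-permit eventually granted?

Yes

Holding K15 and ivory-token grants T4 (Rule 7).
Holding K15 and T4 grants L15 (Rule 6).
Holding T24 and L15 grants blue-permit (Rule 9).
Holding blue-permit and K15 grants K14 (Rule 12).
Holding L15 and K14 grants violet-permit (Rule 8).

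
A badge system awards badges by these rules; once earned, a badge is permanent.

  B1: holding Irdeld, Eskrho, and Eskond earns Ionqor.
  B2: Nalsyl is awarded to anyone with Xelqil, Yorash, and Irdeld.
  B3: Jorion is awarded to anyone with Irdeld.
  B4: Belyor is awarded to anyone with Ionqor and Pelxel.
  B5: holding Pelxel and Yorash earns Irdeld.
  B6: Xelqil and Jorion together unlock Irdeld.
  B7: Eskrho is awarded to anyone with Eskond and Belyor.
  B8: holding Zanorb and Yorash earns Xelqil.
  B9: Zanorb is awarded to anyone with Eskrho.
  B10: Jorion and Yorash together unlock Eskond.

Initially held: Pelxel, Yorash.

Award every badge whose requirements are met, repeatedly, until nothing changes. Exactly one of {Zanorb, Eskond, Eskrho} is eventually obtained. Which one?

With Pelxel and Yorash, Irdeld is earned (B5).
With Irdeld, Jorion is earned (B3).
With Jorion and Yorash, Eskond is earned (B10).
Zanorb would need Eskrho (B9), but Eskrho is never earned. Eskrho would need Eskond and Belyor (B7), but Belyor is never earned.

Eskond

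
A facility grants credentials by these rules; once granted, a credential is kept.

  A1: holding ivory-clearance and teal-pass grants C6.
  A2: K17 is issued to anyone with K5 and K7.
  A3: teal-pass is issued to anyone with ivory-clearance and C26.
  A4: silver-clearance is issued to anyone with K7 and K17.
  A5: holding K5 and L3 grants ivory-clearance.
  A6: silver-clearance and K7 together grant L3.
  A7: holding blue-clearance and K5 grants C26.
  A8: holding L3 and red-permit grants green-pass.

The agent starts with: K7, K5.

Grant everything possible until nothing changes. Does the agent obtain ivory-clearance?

Yes

Holding K5 and K7 grants K17 (A2).
Holding K7 and K17 grants silver-clearance (A4).
Holding silver-clearance and K7 grants L3 (A6).
Holding K5 and L3 grants ivory-clearance (A5).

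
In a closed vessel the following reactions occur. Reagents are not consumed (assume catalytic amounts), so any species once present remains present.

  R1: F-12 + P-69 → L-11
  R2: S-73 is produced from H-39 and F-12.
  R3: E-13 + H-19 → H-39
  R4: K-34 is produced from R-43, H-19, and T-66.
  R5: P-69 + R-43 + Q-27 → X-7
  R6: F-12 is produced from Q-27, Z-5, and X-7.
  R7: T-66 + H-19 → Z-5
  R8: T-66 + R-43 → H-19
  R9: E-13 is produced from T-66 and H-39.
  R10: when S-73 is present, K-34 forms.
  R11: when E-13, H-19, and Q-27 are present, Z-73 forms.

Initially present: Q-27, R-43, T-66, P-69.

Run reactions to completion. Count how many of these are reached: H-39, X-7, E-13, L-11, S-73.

2

T-66 and R-43 present → H-19 forms (R8).
P-69, R-43, and Q-27 present → X-7 forms (R5).
T-66 and H-19 present → Z-5 forms (R7).
Q-27, Z-5, and X-7 present → F-12 forms (R6).
F-12 and P-69 present → L-11 forms (R1).
H-39 would need E-13 and H-19 (R3), but E-13 never forms.
X-7: reached.
E-13 would need T-66 and H-39 (R9), but H-39 never forms.
L-11: reached.
S-73 would need H-39 and F-12 (R2), but H-39 never forms.
Reached: X-7 and L-11 — 2 of the 5.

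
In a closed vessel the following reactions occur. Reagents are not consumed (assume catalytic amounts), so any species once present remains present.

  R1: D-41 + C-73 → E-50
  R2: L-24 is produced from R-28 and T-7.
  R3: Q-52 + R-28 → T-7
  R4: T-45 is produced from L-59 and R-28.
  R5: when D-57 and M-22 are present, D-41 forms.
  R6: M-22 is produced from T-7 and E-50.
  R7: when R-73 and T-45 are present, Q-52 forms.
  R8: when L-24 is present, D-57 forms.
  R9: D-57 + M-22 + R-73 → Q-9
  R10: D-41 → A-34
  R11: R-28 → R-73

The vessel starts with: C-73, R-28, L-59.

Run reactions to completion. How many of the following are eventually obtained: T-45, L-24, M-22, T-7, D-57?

4

R-28 present → R-73 forms (R11).
L-59 and R-28 present → T-45 forms (R4).
R-73 and T-45 present → Q-52 forms (R7).
Q-52 and R-28 present → T-7 forms (R3).
R-28 and T-7 present → L-24 forms (R2).
L-24 present → D-57 forms (R8).
T-45: reached.
L-24: reached.
M-22 would need T-7 and E-50 (R6), but E-50 never forms.
T-7: reached.
D-57: reached.
Reached: T-45, L-24, T-7, and D-57 — 4 of the 5.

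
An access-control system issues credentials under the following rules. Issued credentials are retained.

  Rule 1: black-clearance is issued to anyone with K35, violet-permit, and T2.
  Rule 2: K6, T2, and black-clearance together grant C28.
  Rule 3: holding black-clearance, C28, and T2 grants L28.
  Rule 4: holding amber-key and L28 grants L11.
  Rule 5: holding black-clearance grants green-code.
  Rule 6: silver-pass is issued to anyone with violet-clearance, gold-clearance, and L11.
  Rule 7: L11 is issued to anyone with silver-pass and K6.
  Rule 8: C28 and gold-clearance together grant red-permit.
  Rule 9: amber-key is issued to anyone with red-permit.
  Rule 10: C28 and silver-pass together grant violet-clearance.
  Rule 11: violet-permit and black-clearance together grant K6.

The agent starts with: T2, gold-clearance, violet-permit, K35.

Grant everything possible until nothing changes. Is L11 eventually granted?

Holding K35, violet-permit, and T2 grants black-clearance (Rule 1).
Holding violet-permit and black-clearance grants K6 (Rule 11).
Holding K6, T2, and black-clearance grants C28 (Rule 2).
Holding black-clearance, C28, and T2 grants L28 (Rule 3).
Holding C28 and gold-clearance grants red-permit (Rule 8).
Holding red-permit grants amber-key (Rule 9).
Holding amber-key and L28 grants L11 (Rule 4).

Yes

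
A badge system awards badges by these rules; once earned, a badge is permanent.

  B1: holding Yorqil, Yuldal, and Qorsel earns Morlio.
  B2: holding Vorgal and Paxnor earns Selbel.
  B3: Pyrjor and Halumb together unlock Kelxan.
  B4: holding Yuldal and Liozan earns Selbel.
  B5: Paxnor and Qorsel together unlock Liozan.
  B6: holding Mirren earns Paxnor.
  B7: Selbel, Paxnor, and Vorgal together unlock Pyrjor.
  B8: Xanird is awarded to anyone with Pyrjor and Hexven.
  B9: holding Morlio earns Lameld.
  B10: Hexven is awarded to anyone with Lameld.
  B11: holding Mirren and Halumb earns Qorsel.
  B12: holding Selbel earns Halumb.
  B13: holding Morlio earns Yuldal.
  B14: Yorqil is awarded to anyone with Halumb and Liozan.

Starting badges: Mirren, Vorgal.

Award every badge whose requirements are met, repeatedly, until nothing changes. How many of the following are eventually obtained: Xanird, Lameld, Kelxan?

With Mirren, Paxnor is earned (B6).
With Vorgal and Paxnor, Selbel is earned (B2).
With Selbel, Paxnor, and Vorgal, Pyrjor is earned (B7).
With Selbel, Halumb is earned (B12).
With Pyrjor and Halumb, Kelxan is earned (B3).
Xanird would need Pyrjor and Hexven (B8), but Hexven is never earned.
Lameld would need Morlio (B9), but Morlio is never earned.
Kelxan: reached.
Reached: Kelxan — 1 of the 3.

1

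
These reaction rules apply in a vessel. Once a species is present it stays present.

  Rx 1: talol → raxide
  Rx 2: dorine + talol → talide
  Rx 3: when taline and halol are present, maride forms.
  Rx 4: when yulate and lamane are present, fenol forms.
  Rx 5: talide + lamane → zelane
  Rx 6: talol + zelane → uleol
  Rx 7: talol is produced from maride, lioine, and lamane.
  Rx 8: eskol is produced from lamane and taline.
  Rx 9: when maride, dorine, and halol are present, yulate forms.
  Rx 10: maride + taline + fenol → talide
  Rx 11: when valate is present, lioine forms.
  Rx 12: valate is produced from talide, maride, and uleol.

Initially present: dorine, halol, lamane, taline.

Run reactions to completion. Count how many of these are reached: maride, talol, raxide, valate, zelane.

2

taline and halol present → maride forms (Rx 3).
maride, dorine, and halol present → yulate forms (Rx 9).
yulate and lamane present → fenol forms (Rx 4).
maride, taline, and fenol present → talide forms (Rx 10).
talide and lamane present → zelane forms (Rx 5).
maride: reached.
talol would need maride, lioine, and lamane (Rx 7), but lioine never forms.
raxide would need talol (Rx 1), but talol never forms.
valate would need talide, maride, and uleol (Rx 12), but uleol never forms.
zelane: reached.
Reached: maride and zelane — 2 of the 5.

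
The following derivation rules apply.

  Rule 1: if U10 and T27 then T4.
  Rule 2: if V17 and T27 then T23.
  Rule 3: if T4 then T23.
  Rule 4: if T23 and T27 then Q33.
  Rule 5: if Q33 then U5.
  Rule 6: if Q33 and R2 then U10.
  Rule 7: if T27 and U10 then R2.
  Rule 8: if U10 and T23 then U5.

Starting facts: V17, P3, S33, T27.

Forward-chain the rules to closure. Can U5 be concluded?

From V17 and T27, Rule 2 gives T23.
From T23 and T27, Rule 4 gives Q33.
Q33 holds, so U5 follows (Rule 5).

Yes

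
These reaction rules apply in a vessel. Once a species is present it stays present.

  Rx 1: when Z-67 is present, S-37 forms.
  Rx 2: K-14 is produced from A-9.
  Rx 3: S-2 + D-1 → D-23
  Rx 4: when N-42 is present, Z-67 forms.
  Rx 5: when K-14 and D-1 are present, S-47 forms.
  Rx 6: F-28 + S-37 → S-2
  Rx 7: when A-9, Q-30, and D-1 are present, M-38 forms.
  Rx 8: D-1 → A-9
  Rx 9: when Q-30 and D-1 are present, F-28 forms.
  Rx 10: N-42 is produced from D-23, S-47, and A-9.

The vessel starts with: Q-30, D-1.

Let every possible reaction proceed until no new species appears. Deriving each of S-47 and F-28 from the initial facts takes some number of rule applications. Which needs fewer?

F-28: Q-30 and D-1 present → F-28 forms (Rx 9). [1 rule application]
S-47: D-1 present → A-9 forms (Rx 8). A-9 present → K-14 forms (Rx 2). K-14 and D-1 present → S-47 forms (Rx 5). [3 rule applications]
F-28 needs fewer.

F-28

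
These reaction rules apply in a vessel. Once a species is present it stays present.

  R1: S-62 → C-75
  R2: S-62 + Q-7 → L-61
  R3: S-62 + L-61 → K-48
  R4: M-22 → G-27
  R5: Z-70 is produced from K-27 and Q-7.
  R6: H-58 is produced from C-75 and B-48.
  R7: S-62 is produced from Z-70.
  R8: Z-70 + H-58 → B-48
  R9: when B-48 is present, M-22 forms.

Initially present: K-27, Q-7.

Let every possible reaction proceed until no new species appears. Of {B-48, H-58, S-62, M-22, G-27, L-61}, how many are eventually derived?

2

K-27 and Q-7 present → Z-70 forms (R5).
Z-70 present → S-62 forms (R7).
S-62 and Q-7 present → L-61 forms (R2).
B-48 would need Z-70 and H-58 (R8), but H-58 never forms.
H-58 would need C-75 and B-48 (R6), but B-48 never forms.
S-62: reached.
M-22 would need B-48 (R9), but B-48 never forms.
G-27 would need M-22 (R4), but M-22 never forms.
L-61: reached.
Reached: S-62 and L-61 — 2 of the 6.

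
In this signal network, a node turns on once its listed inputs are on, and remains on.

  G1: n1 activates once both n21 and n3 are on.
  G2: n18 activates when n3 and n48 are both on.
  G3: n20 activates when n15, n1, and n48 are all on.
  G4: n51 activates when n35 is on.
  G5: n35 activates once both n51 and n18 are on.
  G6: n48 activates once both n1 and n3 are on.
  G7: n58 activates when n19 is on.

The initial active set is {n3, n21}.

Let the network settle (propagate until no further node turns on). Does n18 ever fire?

Yes

n21 and n3 are on, so n1 activates (G1).
n1 and n3 are on, so n48 activates (G6).
G2: n3 and n48 on → n18 on.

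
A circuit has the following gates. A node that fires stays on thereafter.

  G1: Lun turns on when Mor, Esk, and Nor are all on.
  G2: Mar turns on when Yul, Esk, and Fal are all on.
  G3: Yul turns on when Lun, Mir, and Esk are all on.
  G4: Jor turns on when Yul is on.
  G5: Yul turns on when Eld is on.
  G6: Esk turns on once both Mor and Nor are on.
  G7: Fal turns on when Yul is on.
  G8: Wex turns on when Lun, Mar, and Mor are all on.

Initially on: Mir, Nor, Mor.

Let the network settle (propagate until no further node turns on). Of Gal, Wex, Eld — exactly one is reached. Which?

G6: Mor and Nor on → Esk on.
G1: Mor, Esk, and Nor on → Lun on.
G3: Lun, Mir, and Esk on → Yul on.
Yul is on, so Fal turns on (G7).
Yul, Esk, and Fal are on, so Mar turns on (G2).
Lun, Mar, and Mor are on, so Wex turns on (G8).
No rule produces Gal, and it is not given. No rule produces Eld, and it is not given.

Wex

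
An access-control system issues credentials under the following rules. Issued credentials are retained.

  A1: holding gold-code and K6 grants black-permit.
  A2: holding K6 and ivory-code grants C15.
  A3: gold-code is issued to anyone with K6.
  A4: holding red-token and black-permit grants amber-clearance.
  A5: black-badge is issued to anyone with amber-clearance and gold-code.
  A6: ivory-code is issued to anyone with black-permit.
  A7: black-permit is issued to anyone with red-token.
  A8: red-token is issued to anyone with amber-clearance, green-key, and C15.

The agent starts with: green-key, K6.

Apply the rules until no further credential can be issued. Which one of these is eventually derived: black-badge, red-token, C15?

Holding K6 grants gold-code (A3).
Holding gold-code and K6 grants black-permit (A1).
Holding black-permit grants ivory-code (A6).
Holding K6 and ivory-code grants C15 (A2).
red-token would need amber-clearance, green-key, and C15 (A8), but amber-clearance is never granted. black-badge would need amber-clearance and gold-code (A5), but amber-clearance is never granted.

C15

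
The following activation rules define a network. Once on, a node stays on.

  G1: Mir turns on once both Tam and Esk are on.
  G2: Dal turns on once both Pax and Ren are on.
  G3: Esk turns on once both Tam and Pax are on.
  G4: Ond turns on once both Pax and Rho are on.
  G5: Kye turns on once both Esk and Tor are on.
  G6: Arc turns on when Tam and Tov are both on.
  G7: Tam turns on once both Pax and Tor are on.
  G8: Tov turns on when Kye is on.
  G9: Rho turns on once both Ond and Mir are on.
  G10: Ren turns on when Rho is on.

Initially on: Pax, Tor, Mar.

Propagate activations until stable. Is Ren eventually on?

Ren would need Rho (G10), but Rho never turns on.

No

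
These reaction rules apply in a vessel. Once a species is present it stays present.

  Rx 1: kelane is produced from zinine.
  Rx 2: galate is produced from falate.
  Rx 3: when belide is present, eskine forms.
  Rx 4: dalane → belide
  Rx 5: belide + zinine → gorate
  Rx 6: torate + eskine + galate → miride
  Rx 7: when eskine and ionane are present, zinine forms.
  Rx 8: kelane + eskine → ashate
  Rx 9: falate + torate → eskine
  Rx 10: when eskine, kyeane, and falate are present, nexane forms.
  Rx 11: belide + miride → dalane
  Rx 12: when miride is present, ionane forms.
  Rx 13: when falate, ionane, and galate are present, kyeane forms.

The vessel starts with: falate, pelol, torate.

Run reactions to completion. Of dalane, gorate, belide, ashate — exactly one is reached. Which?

falate and torate present → eskine forms (Rx 9).
falate present → galate forms (Rx 2).
torate, eskine, and galate present → miride forms (Rx 6).
miride present → ionane forms (Rx 12).
eskine and ionane present → zinine forms (Rx 7).
zinine present → kelane forms (Rx 1).
kelane and eskine present → ashate forms (Rx 8).
dalane would need belide and miride (Rx 11), but belide never forms. belide would need dalane (Rx 4), but dalane never forms. gorate would need belide and zinine (Rx 5), but belide never forms.

ashate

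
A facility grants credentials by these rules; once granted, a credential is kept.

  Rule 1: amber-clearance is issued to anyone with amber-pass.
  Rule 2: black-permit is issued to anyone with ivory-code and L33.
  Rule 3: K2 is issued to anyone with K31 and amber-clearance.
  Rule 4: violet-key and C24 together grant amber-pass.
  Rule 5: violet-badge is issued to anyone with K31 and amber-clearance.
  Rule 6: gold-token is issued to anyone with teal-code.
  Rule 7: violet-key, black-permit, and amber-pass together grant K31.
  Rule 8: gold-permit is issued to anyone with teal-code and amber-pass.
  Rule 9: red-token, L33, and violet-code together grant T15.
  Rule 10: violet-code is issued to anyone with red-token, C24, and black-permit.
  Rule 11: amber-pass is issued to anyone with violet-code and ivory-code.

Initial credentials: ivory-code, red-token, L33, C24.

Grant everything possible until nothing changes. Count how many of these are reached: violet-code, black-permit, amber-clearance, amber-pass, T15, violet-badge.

Holding ivory-code and L33 grants black-permit (Rule 2).
Holding red-token, C24, and black-permit grants violet-code (Rule 10).
Holding violet-code and ivory-code grants amber-pass (Rule 11).
Holding red-token, L33, and violet-code grants T15 (Rule 9).
Holding amber-pass grants amber-clearance (Rule 1).
violet-code: reached.
black-permit: reached.
amber-clearance: reached.
amber-pass: reached.
T15: reached.
violet-badge would need K31 and amber-clearance (Rule 5), but K31 is never granted.
Reached: violet-code, black-permit, amber-clearance, amber-pass, and T15 — 5 of the 6.

5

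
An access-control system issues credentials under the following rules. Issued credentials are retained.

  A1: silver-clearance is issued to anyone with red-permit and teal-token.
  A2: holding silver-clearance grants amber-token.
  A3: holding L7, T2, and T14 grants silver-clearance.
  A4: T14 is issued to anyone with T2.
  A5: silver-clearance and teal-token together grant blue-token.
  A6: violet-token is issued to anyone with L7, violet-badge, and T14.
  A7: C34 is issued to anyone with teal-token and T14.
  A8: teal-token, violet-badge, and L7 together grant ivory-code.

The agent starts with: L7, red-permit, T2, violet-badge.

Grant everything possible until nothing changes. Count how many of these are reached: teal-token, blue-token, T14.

1

Holding T2 grants T14 (A4).
No rule produces teal-token, and it is not given.
blue-token would need silver-clearance and teal-token (A5), but teal-token is never granted.
T14: reached.
Reached: T14 — 1 of the 3.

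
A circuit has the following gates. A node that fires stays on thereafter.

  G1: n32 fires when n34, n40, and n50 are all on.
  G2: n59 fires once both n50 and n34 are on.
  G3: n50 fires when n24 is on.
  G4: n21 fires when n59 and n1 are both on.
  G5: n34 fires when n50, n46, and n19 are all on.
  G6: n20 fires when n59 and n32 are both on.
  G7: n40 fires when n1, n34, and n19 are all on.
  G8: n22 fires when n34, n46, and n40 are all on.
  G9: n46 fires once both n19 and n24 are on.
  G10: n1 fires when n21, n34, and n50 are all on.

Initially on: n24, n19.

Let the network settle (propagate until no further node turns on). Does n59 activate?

G3: n24 on → n50 on.
n19 and n24 are on, so n46 fires (G9).
G5: n50, n46, and n19 on → n34 on.
n50 and n34 are on, so n59 fires (G2).

Yes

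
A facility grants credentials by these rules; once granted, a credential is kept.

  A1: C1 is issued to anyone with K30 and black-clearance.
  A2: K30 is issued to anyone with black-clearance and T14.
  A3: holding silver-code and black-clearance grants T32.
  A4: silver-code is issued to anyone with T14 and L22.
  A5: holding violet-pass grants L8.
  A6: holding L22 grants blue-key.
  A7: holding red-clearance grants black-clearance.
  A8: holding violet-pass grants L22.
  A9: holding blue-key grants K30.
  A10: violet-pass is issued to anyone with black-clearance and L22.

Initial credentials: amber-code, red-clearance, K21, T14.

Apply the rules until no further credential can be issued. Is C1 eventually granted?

Holding red-clearance grants black-clearance (A7).
Holding black-clearance and T14 grants K30 (A2).
Holding K30 and black-clearance grants C1 (A1).

Yes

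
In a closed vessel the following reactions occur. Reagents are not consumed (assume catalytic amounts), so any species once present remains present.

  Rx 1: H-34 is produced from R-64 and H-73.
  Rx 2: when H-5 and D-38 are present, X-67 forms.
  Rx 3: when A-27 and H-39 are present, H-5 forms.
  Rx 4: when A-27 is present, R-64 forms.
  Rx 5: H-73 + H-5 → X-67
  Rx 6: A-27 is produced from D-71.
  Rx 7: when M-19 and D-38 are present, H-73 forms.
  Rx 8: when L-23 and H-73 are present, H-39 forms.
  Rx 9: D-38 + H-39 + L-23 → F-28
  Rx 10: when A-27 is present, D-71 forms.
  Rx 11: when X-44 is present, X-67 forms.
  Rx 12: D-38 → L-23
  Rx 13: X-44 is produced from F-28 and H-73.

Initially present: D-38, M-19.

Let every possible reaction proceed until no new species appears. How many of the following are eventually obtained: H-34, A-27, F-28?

M-19 and D-38 present → H-73 forms (Rx 7).
D-38 present → L-23 forms (Rx 12).
L-23 and H-73 present → H-39 forms (Rx 8).
D-38, H-39, and L-23 present → F-28 forms (Rx 9).
H-34 would need R-64 and H-73 (Rx 1), but R-64 never forms.
A-27 would need D-71 (Rx 6), but D-71 never forms.
F-28: reached.
Reached: F-28 — 1 of the 3.

1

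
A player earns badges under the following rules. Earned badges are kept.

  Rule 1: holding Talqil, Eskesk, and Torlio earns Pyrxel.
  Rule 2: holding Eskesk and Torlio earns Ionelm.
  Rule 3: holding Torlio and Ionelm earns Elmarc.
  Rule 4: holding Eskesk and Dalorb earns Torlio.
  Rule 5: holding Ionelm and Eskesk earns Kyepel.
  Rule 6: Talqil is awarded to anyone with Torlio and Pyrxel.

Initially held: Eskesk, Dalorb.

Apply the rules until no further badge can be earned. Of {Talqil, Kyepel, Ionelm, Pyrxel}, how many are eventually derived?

With Eskesk and Dalorb, Torlio is earned (Rule 4).
With Eskesk and Torlio, Ionelm is earned (Rule 2).
With Ionelm and Eskesk, Kyepel is earned (Rule 5).
Talqil would need Torlio and Pyrxel (Rule 6), but Pyrxel is never earned.
Kyepel: reached.
Ionelm: reached.
Pyrxel would need Talqil, Eskesk, and Torlio (Rule 1), but Talqil is never earned.
Reached: Kyepel and Ionelm — 2 of the 4.

2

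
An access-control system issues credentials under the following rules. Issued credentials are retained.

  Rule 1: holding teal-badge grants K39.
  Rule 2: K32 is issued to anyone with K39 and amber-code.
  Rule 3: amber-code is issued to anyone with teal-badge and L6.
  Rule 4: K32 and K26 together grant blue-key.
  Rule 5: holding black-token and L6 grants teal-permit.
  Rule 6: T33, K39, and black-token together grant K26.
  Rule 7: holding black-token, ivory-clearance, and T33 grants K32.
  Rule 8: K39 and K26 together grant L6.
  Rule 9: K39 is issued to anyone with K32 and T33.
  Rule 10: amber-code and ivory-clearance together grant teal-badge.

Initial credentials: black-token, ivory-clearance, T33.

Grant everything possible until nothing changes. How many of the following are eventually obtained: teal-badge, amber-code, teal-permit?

1

Holding black-token, ivory-clearance, and T33 grants K32 (Rule 7).
Holding K32 and T33 grants K39 (Rule 9).
Holding T33, K39, and black-token grants K26 (Rule 6).
Holding K39 and K26 grants L6 (Rule 8).
Holding black-token and L6 grants teal-permit (Rule 5).
teal-badge would need amber-code and ivory-clearance (Rule 10), but amber-code is never granted.
amber-code would need teal-badge and L6 (Rule 3), but teal-badge is never granted.
teal-permit: reached.
Reached: teal-permit — 1 of the 3.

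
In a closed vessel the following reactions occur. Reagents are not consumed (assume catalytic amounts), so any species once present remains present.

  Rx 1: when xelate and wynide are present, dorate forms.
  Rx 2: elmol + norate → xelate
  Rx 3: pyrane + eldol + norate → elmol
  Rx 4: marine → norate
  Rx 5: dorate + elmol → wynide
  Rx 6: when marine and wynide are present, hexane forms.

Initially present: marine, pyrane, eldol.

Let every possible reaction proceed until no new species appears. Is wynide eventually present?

No

wynide would need dorate and elmol (Rx 5), but dorate never forms.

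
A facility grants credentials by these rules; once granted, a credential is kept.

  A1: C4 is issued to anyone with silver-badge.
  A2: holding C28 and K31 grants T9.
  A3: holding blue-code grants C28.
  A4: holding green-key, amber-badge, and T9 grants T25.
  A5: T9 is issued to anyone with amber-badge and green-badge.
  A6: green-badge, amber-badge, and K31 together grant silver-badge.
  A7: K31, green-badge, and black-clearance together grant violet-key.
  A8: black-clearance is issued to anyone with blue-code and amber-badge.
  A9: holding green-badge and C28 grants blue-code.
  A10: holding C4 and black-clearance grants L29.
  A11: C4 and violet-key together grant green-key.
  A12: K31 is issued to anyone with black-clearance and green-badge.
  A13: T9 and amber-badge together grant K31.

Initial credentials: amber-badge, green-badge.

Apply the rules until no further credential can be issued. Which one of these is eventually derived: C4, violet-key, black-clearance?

Holding amber-badge and green-badge grants T9 (A5).
Holding T9 and amber-badge grants K31 (A13).
Holding green-badge, amber-badge, and K31 grants silver-badge (A6).
Holding silver-badge grants C4 (A1).
black-clearance would need blue-code and amber-badge (A8), but blue-code is never granted. violet-key would need K31, green-badge, and black-clearance (A7), but black-clearance is never granted.

C4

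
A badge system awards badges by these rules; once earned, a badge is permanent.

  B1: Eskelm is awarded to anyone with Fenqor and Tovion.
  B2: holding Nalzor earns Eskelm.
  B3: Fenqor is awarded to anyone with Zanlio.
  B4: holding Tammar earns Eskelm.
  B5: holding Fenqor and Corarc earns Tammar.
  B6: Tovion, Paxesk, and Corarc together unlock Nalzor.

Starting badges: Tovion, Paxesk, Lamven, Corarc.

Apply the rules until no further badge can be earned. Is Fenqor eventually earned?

Fenqor would need Zanlio (B3), but Zanlio is never earned.

No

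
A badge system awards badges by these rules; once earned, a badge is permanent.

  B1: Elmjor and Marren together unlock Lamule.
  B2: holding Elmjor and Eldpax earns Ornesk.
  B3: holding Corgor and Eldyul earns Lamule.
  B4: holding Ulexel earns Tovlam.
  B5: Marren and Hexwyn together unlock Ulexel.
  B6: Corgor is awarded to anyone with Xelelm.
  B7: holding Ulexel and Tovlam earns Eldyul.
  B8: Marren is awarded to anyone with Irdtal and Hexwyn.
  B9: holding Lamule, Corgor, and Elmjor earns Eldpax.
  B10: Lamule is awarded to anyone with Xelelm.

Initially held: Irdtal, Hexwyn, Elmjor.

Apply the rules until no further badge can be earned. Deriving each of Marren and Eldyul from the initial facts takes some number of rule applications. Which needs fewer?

Marren: With Irdtal and Hexwyn, Marren is earned (B8). [1 rule application]
Eldyul: With Irdtal and Hexwyn, Marren is earned (B8). With Marren and Hexwyn, Ulexel is earned (B5). With Ulexel, Tovlam is earned (B4). With Ulexel and Tovlam, Eldyul is earned (B7). [4 rule applications]
Marren needs fewer.

Marren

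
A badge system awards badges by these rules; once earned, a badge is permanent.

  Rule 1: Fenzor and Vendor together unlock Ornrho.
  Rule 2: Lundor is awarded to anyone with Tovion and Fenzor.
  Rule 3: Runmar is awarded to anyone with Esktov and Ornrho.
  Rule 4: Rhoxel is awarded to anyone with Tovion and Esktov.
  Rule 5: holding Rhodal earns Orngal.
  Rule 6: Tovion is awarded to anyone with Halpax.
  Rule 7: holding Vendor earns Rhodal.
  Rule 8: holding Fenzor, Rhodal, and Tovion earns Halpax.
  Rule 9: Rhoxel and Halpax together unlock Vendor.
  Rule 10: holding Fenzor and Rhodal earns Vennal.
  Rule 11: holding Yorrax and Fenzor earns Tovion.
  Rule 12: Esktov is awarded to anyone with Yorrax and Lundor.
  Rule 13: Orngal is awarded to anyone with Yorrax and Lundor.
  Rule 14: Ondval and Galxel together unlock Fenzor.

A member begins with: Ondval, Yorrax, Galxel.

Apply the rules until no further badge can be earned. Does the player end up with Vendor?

No

Vendor would need Rhoxel and Halpax (Rule 9), but Halpax is never earned.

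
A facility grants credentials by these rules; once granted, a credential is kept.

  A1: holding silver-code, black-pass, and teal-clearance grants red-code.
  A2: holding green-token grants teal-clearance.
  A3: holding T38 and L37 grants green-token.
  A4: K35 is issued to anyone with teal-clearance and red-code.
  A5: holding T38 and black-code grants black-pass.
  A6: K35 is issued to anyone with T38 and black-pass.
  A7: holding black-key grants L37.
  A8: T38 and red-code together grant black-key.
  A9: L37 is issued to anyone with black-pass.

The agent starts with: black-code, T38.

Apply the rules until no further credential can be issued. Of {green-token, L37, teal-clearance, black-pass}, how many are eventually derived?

4

Holding T38 and black-code grants black-pass (A5).
Holding black-pass grants L37 (A9).
Holding T38 and L37 grants green-token (A3).
Holding green-token grants teal-clearance (A2).
green-token: reached.
L37: reached.
teal-clearance: reached.
black-pass: reached.
All 4 are reached.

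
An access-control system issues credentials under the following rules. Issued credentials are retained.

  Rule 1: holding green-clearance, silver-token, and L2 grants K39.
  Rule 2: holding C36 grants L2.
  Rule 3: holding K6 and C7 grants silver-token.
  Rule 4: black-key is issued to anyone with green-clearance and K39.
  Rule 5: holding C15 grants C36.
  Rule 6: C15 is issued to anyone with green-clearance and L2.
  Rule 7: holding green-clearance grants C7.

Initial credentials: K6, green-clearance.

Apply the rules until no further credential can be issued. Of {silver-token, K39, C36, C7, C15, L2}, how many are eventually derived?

Holding green-clearance grants C7 (Rule 7).
Holding K6 and C7 grants silver-token (Rule 3).
silver-token: reached.
K39 would need green-clearance, silver-token, and L2 (Rule 1), but L2 is never granted.
C36 would need C15 (Rule 5), but C15 is never granted.
C7: reached.
C15 would need green-clearance and L2 (Rule 6), but L2 is never granted.
L2 would need C36 (Rule 2), but C36 is never granted.
Reached: silver-token and C7 — 2 of the 6.

2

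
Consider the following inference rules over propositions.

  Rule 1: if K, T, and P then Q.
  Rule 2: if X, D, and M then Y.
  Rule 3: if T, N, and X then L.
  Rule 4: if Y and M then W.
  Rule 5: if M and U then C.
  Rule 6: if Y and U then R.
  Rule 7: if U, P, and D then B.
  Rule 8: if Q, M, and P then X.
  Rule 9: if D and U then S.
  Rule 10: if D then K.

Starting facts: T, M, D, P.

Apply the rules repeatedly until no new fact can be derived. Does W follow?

From D, Rule 10 gives K.
From K, T, and P, Rule 1 gives Q.
Q, M, and P hold, so X follows (Rule 8).
From X, D, and M, Rule 2 gives Y.
Y and M hold, so W follows (Rule 4).

Yes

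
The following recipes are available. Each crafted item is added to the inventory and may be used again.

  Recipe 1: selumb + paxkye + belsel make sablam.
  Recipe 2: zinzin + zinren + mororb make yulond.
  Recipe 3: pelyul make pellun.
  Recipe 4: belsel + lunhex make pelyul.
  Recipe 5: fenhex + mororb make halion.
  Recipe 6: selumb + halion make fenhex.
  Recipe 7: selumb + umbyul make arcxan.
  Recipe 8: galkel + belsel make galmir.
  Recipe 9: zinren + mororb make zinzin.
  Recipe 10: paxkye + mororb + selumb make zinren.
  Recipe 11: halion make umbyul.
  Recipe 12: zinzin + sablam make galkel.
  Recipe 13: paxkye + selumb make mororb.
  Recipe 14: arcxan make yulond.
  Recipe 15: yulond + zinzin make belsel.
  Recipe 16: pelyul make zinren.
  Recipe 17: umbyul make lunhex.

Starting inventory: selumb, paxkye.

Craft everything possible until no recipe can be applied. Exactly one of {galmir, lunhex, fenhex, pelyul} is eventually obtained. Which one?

galmir

Using Recipe 13, paxkye and selumb make mororb.
paxkye + mororb + selumb → zinren (Recipe 10).
Using Recipe 9, zinren and mororb make zinzin.
Using Recipe 2, zinzin, zinren, and mororb make yulond.
Using Recipe 15, yulond and zinzin make belsel.
selumb + paxkye + belsel → sablam (Recipe 1).
Using Recipe 12, zinzin and sablam make galkel.
Using Recipe 8, galkel and belsel make galmir.
pelyul would need belsel and lunhex (Recipe 4), but lunhex is never obtained. fenhex would need selumb and halion (Recipe 6), but halion is never obtained. lunhex would need umbyul (Recipe 17), but umbyul is never obtained.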